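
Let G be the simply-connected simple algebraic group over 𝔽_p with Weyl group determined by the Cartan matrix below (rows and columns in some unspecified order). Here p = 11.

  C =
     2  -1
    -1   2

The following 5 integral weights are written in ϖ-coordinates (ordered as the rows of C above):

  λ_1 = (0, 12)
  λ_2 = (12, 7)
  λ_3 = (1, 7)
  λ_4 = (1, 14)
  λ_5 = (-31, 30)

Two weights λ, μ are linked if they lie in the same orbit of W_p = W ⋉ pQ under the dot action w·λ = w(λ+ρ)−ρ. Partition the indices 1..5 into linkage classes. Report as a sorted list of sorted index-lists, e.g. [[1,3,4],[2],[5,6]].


Type A_2, rank 2, |W|=6; reorder rows/cols to standard.

Ā_11 reps of the 5 weights (A_2, coords as presented):

  1: (2, 8) · 2: (1, 2) · 3: (2, 8) · 4: (4, 5) · 5: (1, 2)

Grouping the 5 weights by Ā_11-representative: 3 linkage classes.

[[1, 3], [2, 5], [4]]


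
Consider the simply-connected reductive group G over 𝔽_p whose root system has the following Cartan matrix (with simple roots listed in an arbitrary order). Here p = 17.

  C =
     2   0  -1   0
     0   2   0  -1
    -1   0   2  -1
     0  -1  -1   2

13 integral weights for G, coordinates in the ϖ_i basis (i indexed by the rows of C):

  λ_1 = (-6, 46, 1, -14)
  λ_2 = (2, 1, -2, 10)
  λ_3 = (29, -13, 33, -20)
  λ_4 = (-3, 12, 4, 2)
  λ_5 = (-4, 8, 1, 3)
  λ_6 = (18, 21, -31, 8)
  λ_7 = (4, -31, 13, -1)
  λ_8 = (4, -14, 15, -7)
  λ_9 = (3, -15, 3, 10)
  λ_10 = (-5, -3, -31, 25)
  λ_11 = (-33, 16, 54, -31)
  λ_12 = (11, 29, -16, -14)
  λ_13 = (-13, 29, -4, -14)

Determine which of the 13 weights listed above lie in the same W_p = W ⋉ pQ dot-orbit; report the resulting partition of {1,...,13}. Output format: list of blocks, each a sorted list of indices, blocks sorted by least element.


Type A_4, rank 4, |W|=120; reorder rows/cols to standard.

Folding the 13 weights λ_j+ρ into Ā_17 (reps in the given 4-coord order):

  [1] (0, 11, 3, 1);  [2] (2, 2, 1, 10);  [3] (0, 11, 3, 1);  [4] (2, 9, 1, 3);  [5] (2, 9, 1, 3);  [6] (2, 9, 1, 3);  [7] (0, 11, 3, 1);  [8] (2, 2, 1, 10);  [9] (2, 9, 1, 3);  [10] (0, 4, 7, 2);  [11] (0, 4, 7, 2);  [12] (0, 11, 3, 1);  [13] (0, 11, 3, 1)

These 13 weights hit 4 W_17-dot-orbits; sizes (5, 2, 4, 2):

[[1, 3, 7, 12, 13], [2, 8], [4, 5, 6, 9], [10, 11]]


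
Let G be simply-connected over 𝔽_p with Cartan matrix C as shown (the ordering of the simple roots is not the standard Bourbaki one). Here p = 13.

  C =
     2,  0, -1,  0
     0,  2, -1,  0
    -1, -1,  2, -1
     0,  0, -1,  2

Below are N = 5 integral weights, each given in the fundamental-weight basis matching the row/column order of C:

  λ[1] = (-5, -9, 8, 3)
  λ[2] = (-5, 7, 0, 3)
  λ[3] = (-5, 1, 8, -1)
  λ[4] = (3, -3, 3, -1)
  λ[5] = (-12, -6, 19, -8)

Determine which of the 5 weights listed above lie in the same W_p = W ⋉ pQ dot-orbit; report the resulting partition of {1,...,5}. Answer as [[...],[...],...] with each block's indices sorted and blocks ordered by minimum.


Root system D_4: the 4×4 matrix C matches after relabeling.

Each λ_j+ρ reduced to Ā_13; 4-tuples below use C's row order:

  [1] (1, 5, 3, 1)
  [2] (1, 5, 3, 1)
  [3] (4, 2, 2, 0)
  [4] (4, 2, 2, 0)
  [5] (4, 2, 2, 0)

2 distinct reps among the 5 weights ⇒ 2 W_13-linkage classes:

[[1, 2], [3, 4, 5]]


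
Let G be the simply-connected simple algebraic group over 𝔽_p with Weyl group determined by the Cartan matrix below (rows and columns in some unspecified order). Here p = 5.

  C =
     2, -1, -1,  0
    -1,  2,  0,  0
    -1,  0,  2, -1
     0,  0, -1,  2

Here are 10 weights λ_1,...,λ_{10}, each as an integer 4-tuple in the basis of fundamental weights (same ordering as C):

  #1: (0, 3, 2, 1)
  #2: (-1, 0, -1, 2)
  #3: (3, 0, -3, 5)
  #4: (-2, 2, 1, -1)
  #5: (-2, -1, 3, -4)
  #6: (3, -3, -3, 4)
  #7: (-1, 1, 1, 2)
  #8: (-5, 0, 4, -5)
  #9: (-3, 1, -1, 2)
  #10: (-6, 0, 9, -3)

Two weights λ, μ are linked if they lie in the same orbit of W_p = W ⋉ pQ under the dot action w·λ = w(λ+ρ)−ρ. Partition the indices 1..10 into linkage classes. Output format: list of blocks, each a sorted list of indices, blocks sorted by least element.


A_4 Cartan matrix, 4 simple roots permuted; ρ=(1,1,1,1).

λ_j+ρ reflected into Ā_5 (⟨·,θ^∨⟩≤5); 4-tuples as given:

  λ_1 → (0, 1, 0, 3);  λ_2 → (0, 1, 0, 3);  λ_3 → (1, 2, 1, 0);  λ_4 → (1, 2, 1, 0);  λ_5 → (0, 1, 0, 3);  λ_6 → (0, 0, 2, 1);  λ_7 → (0, 0, 2, 1);  λ_8 → (2, 1, 1, 1);  λ_9 → (0, 0, 2, 1);  λ_10 → (0, 1, 0, 3)

4 distinct reps among the 10 weights ⇒ 4 W_5-linkage classes:

[[1, 2, 5, 10], [3, 4], [6, 7, 9], [8]]


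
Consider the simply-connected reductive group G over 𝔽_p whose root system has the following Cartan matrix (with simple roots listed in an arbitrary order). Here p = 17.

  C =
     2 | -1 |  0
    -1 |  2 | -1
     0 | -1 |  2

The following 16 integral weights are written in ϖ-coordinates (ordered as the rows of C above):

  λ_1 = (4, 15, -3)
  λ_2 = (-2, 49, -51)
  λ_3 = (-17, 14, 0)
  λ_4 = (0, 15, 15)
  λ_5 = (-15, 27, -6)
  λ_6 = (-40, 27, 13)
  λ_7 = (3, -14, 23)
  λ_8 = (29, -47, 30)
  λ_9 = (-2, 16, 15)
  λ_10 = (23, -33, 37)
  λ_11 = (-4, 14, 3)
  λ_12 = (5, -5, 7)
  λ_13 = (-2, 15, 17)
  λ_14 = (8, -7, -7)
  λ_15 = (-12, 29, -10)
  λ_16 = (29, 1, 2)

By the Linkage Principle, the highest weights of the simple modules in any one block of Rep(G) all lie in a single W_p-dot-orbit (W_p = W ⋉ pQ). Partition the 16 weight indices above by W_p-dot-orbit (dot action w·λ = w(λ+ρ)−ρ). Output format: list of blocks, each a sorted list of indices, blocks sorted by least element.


Dynkin diagram of C (from the 4 off-diagonal −1 entries): A_3.

W_17-reps of the 16 weights in Ā_17 (same 3-coord order as C):

  1: (1, 12, 2) · 2: (15, 1, 0) · 3: (15, 1, 0) · 4: (15, 1, 0) · 5: (3, 3, 6) · 6: (3, 3, 6) · 7: (2, 4, 4) · 8: (1, 12, 2) · 9: (15, 1, 0) · 10: (2, 4, 4) · 11: (1, 12, 2) · 12: (2, 4, 4) · 13: (15, 1, 0) · 14: (3, 3, 6) · 15: (2, 4, 4) · 16: (1, 12, 2)

The 16 indices split into 4 linkage classes (same alcove rep ⇔ same W_17-dot-orbit):

[[1, 8, 11, 16], [2, 3, 4, 9, 13], [5, 6, 14], [7, 10, 12, 15]]


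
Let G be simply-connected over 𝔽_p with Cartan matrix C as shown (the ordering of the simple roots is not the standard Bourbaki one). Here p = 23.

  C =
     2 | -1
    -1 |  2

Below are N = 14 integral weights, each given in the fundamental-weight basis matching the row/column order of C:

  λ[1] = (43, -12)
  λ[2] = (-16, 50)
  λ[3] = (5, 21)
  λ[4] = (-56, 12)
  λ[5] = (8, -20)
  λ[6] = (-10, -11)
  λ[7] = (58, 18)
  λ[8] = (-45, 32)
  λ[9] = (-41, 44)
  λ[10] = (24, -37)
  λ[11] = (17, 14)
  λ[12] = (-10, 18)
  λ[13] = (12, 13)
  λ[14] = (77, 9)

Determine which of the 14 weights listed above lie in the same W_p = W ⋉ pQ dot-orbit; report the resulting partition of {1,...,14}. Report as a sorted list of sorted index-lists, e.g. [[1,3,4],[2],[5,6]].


Cartan matrix: type A_2 (|W|=6); un-permuting the 2 rows.

Each λ_j+ρ reduced to Ā_23; 2-tuples below use C's row order:

  1: (2, 10);  2: (8, 5);  3: (1, 17);  4: (10, 9);  5: (10, 9);  6: (10, 9);  7: (10, 9);  8: (2, 10);  9: (1, 17);  10: (2, 10);  11: (8, 5);  12: (9, 10);  13: (9, 10);  14: (9, 10)

These 14 weights hit 5 W_23-dot-orbits; sizes (3, 2, 2, 4, 3):

[[1, 8, 10], [2, 11], [3, 9], [4, 5, 6, 7], [12, 13, 14]]


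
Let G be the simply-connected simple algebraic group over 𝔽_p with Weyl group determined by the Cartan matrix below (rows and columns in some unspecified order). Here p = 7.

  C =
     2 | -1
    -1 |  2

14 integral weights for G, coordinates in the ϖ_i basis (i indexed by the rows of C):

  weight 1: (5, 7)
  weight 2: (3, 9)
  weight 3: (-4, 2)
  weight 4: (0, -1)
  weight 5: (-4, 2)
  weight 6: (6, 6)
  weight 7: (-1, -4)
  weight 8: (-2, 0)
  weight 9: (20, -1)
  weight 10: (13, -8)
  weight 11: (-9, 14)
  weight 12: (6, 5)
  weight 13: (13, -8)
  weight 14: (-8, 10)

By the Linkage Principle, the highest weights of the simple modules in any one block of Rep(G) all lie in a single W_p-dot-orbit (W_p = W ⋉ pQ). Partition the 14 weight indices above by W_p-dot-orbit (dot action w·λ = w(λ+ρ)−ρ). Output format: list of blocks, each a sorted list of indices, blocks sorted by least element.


Root system A_2: the 2×2 matrix C matches after relabeling.

W_7-reps of the 14 weights in Ā_7 (same 2-coord order as C):

  λ_1 → (1, 0);  λ_2 → (3, 0);  λ_3 → (3, 0);  λ_4 → (1, 0);  λ_5 → (3, 0);  λ_6 → (0, 0);  λ_7 → (3, 0);  λ_8 → (1, 0);  λ_9 → (0, 0);  λ_10 → (0, 0);  λ_11 → (1, 0);  λ_12 → (1, 0);  λ_13 → (0, 0);  λ_14 → (3, 0)

3 distinct reps among the 14 weights ⇒ 3 W_7-linkage classes:

[[1, 4, 8, 11, 12], [2, 3, 5, 7, 14], [6, 9, 10, 13]]


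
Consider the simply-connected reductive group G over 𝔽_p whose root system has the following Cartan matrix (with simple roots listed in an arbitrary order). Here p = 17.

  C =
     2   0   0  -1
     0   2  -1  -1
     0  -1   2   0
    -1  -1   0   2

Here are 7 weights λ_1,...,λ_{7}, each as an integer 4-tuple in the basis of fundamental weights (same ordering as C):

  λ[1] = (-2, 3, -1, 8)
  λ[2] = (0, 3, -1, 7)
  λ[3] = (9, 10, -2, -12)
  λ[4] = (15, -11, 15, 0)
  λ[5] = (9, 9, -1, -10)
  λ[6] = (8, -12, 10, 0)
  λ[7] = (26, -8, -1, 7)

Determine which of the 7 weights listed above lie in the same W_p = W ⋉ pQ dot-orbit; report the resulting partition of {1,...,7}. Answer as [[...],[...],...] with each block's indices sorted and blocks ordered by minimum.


Root system A_4: the 4×4 matrix C matches after relabeling.

Each λ_j+ρ reduced to Ā_17; 4-tuples below use C's row order:

  λ_1+ρ ↦ (1, 4, 0, 8) · λ_2+ρ ↦ (1, 4, 0, 8) · λ_3+ρ ↦ (1, 1, 0, 9) · λ_4+ρ ↦ (1, 1, 0, 9) · λ_5+ρ ↦ (1, 1, 0, 9) · λ_6+ρ ↦ (1, 1, 0, 9) · λ_7+ρ ↦ (1, 1, 0, 9)

These 7 weights hit 2 W_17-dot-orbits; sizes (2, 5):

[[1, 2], [3, 4, 5, 6, 7]]


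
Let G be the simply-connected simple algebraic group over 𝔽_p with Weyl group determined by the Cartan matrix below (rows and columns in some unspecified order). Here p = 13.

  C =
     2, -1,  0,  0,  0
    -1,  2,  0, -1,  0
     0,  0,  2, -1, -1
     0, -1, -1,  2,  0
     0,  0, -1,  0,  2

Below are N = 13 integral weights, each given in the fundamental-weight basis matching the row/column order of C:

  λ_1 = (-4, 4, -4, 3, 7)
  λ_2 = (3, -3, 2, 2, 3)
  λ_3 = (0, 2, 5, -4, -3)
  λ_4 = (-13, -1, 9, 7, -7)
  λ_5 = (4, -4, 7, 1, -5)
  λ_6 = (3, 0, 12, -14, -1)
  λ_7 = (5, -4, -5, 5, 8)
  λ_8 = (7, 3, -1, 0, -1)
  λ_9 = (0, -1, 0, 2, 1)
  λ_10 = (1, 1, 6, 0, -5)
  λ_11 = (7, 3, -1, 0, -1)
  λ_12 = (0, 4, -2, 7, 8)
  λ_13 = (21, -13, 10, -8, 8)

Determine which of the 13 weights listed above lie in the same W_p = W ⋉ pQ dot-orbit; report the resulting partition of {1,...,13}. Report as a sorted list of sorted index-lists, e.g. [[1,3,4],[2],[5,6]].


C ↔ A_5 under row/col permutation; |W(A_5)| = 720.

Ā_13 reps of the 13 weights (A_5, coords as presented):

    λ_1 → (2, 2, 3, 1, 4)
    λ_2 → (2, 2, 3, 1, 4)
    λ_3 → (1, 0, 1, 3, 2)
    λ_4 → (5, 3, 0, 4, 1)
    λ_5 → (2, 2, 3, 1, 4)
    λ_6 → (8, 4, 0, 1, 0)
    λ_7 → (2, 2, 3, 1, 4)
    λ_8 → (8, 4, 0, 1, 0)
    λ_9 → (1, 0, 1, 3, 2)
    λ_10 → (2, 2, 3, 1, 4)
    λ_11 → (8, 4, 0, 1, 0)
    λ_12 → (5, 3, 0, 4, 1)
    λ_13 → (1, 0, 1, 3, 2)

These 13 weights hit 4 W_13-dot-orbits; sizes (5, 3, 2, 3):

[[1, 2, 5, 7, 10], [3, 9, 13], [4, 12], [6, 8, 11]]


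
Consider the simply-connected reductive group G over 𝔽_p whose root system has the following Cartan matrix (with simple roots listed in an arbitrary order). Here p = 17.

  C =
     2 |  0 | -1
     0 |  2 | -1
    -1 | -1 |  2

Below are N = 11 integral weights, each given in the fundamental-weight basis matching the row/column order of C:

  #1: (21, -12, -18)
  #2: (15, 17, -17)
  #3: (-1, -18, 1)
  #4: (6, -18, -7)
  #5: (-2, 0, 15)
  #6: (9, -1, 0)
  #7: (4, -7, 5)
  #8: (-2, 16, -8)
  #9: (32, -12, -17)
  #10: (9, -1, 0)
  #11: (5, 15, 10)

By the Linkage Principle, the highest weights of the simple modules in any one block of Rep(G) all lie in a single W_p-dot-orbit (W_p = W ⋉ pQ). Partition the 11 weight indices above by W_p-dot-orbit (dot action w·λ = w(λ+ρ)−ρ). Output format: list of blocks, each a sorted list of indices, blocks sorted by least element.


Cartan matrix: type A_3 (|W|=24); un-permuting the 3 rows.

λ_j+ρ reflected into Ā_17 (⟨·,θ^∨⟩≤17); 3-tuples as given:

  1: (5, 6, 0)
  2: (1, 1, 15)
  3: (15, 2, 0)
  4: (10, 0, 1)
  5: (1, 1, 15)
  6: (10, 0, 1)
  7: (5, 6, 0)
  8: (7, 9, 1)
  9: (10, 0, 1)
  10: (10, 0, 1)
  11: (10, 0, 1)

Grouping the 11 weights by Ā_17-representative: 5 linkage classes.

[[1, 7], [2, 5], [3], [4, 6, 9, 10, 11], [8]]


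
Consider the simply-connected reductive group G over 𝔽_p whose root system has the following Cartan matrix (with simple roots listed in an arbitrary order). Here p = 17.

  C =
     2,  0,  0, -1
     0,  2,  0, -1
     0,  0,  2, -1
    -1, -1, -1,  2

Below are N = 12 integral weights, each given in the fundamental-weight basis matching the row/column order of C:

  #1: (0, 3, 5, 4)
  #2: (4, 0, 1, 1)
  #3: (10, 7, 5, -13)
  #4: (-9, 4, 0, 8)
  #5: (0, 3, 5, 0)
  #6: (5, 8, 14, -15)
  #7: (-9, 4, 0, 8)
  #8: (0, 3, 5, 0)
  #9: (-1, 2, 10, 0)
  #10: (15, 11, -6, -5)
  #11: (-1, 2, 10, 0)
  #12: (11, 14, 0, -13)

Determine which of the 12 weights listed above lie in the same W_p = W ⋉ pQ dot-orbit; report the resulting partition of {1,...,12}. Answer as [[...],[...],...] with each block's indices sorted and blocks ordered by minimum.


Type D_4, rank 4, |W|=192; reorder rows/cols to standard.

Ā_17 reps of the 12 weights (D_4, coords as presented):

  [1] (1, 4, 6, 1) · [2] (5, 1, 2, 2) · [3] (1, 4, 6, 1) · [4] (8, 5, 1, 1) · [5] (1, 4, 6, 1) · [6] (8, 5, 1, 1) · [7] (8, 5, 1, 1) · [8] (1, 4, 6, 1) · [9] (0, 3, 11, 1) · [10] (5, 1, 2, 2) · [11] (0, 3, 11, 1) · [12] (0, 3, 11, 1)

These 12 weights hit 4 W_17-dot-orbits; sizes (4, 2, 3, 3):

[[1, 3, 5, 8], [2, 10], [4, 6, 7], [9, 11, 12]]


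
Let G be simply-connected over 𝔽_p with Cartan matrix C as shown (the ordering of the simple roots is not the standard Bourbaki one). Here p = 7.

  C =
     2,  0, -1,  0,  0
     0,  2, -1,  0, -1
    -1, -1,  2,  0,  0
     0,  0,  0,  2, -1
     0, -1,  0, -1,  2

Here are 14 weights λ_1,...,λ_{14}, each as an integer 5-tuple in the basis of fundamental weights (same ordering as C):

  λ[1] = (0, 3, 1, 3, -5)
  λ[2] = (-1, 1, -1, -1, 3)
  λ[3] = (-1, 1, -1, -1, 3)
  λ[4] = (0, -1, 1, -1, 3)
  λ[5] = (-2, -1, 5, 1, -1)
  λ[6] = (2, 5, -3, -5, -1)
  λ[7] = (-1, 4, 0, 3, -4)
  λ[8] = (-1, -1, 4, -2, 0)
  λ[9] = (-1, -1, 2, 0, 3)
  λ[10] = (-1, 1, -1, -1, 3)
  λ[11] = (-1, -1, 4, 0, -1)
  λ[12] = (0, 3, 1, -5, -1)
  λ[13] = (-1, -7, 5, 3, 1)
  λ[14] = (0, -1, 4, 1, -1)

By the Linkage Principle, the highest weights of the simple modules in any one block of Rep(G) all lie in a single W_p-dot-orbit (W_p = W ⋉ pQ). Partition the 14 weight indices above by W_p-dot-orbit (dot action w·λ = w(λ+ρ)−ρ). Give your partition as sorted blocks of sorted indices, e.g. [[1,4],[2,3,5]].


C ↔ A_5 under row/col permutation; |W(A_5)| = 720.

Each λ_j+ρ reduced to Ā_7; 5-tuples below use C's row order:

  1: (1, 0, 2, 0, 4) · 2: (0, 2, 0, 0, 4) · 3: (0, 2, 0, 0, 4) · 4: (1, 0, 2, 0, 4) · 5: (0, 0, 5, 1, 0) · 6: (1, 0, 2, 0, 4) · 7: (0, 2, 1, 1, 3) · 8: (0, 0, 5, 1, 0) · 9: (1, 0, 2, 0, 4) · 10: (0, 2, 0, 0, 4) · 11: (0, 0, 5, 1, 0) · 12: (1, 0, 2, 0, 4) · 13: (0, 2, 0, 0, 4) · 14: (0, 0, 5, 1, 0)

Partition of {1..14} into 4 W_7-dot-orbits:

[[1, 4, 6, 9, 12], [2, 3, 10, 13], [5, 8, 11, 14], [7]]


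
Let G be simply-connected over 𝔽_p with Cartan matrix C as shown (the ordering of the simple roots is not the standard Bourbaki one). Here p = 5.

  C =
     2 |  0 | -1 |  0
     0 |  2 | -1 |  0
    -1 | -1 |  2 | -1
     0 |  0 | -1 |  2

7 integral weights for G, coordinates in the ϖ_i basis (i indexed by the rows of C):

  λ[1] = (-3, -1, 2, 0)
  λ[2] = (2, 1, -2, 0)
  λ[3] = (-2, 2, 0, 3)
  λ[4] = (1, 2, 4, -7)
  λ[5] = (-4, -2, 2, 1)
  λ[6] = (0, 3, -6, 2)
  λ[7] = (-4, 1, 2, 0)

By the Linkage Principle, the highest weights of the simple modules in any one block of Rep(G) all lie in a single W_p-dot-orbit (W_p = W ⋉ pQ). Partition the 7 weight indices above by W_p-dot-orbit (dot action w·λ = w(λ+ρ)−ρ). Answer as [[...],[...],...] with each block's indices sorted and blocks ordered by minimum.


C ↔ D_4 under row/col permutation; |W(D_4)| = 192.

Each λ_j+ρ reduced to Ā_5; 4-tuples below use C's row order:

    λ_1+ρ ↦ (2, 0, 1, 1)
    λ_2+ρ ↦ (2, 1, 1, 0)
    λ_3+ρ ↦ (2, 0, 1, 1)
    λ_4+ρ ↦ (2, 1, 1, 0)
    λ_5+ρ ↦ (2, 0, 1, 1)
    λ_6+ρ ↦ (2, 1, 1, 0)
    λ_7+ρ ↦ (2, 1, 1, 0)

2 distinct reps among the 7 weights ⇒ 2 W_5-linkage classes:

[[1, 3, 5], [2, 4, 6, 7]]


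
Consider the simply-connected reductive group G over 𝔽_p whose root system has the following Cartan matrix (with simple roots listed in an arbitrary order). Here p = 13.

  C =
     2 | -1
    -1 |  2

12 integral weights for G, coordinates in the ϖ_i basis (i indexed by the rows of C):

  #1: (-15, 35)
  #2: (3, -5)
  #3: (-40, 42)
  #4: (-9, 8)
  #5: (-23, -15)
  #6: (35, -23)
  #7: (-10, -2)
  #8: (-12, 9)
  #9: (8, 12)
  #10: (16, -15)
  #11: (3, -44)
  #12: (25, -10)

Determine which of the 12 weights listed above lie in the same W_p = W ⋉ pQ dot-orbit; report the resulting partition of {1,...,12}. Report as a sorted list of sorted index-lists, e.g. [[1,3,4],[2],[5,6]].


Dynkin diagram of C (from the 2 off-diagonal −1 entries): A_2.

Each λ_j+ρ reduced to Ā_13; 2-tuples below use C's row order:

  λ_1 → (1, 9) · λ_2 → (0, 4) · λ_3 → (0, 4) · λ_4 → (8, 1) · λ_5 → (1, 9) · λ_6 → (1, 9) · λ_7 → (1, 9) · λ_8 → (10, 1) · λ_9 → (0, 4) · λ_10 → (1, 9) · λ_11 → (0, 4) · λ_12 → (0, 4)

These 12 weights hit 4 W_13-dot-orbits; sizes (5, 5, 1, 1):

[[1, 5, 6, 7, 10], [2, 3, 9, 11, 12], [4], [8]]


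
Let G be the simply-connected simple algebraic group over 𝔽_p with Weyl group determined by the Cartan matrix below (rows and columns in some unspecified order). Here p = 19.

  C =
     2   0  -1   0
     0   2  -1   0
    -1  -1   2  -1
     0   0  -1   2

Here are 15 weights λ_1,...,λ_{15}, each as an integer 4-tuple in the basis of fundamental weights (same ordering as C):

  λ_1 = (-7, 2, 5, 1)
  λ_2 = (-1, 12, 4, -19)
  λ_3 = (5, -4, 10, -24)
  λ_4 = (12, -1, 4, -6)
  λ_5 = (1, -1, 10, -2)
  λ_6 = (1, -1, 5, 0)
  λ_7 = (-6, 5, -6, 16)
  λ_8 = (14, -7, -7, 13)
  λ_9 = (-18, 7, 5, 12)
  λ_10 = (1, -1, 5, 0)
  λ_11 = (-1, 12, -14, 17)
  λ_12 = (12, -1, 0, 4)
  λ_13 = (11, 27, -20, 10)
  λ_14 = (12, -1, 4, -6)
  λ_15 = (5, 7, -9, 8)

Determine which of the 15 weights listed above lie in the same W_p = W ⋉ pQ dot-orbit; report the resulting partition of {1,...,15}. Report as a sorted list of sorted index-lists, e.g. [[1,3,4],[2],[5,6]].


Cartan matrix: type D_4 (|W|=192); un-permuting the 4 rows.

Folding the 15 weights λ_j+ρ into Ā_19 (reps in the given 4-coord order):

  1: (6, 3, 0, 2)
  2: (13, 0, 0, 5)
  3: (3, 6, 2, 2)
  4: (13, 0, 0, 5)
  5: (2, 0, 6, 1)
  6: (2, 0, 6, 1)
  7: (5, 4, 1, 7)
  8: (3, 6, 2, 2)
  9: (6, 3, 0, 2)
  10: (2, 0, 6, 1)
  11: (13, 0, 0, 5)
  12: (13, 0, 0, 5)
  13: (2, 0, 6, 1)
  14: (13, 0, 0, 5)
  15: (2, 0, 6, 1)

The 15 indices split into 5 linkage classes (same alcove rep ⇔ same W_19-dot-orbit):

[[1, 9], [2, 4, 11, 12, 14], [3, 8], [5, 6, 10, 13, 15], [7]]


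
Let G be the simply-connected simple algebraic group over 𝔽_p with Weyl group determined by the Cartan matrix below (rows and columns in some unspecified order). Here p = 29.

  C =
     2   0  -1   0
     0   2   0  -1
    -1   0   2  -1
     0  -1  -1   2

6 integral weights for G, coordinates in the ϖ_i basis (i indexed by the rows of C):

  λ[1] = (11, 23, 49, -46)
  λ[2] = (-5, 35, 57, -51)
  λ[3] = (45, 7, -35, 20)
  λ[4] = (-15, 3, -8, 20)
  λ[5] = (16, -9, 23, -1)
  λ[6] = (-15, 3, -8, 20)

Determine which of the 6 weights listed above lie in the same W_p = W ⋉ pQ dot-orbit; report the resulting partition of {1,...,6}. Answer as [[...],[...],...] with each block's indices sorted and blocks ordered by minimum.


C ↔ A_4 under row/col permutation; |W(A_4)| = 120.

λ_j+ρ reflected into Ā_29 (⟨·,θ^∨⟩≤29); 4-tuples as given:

  λ_1+ρ ↦ (5, 8, 12, 4);  λ_2+ρ ↦ (7, 4, 14, 0);  λ_3+ρ ↦ (5, 8, 12, 4);  λ_4+ρ ↦ (7, 4, 14, 0);  λ_5+ρ ↦ (5, 8, 12, 4);  λ_6+ρ ↦ (7, 4, 14, 0)

Linkage partition of the 6 weights (2 classes, p=29):

[[1, 3, 5], [2, 4, 6]]


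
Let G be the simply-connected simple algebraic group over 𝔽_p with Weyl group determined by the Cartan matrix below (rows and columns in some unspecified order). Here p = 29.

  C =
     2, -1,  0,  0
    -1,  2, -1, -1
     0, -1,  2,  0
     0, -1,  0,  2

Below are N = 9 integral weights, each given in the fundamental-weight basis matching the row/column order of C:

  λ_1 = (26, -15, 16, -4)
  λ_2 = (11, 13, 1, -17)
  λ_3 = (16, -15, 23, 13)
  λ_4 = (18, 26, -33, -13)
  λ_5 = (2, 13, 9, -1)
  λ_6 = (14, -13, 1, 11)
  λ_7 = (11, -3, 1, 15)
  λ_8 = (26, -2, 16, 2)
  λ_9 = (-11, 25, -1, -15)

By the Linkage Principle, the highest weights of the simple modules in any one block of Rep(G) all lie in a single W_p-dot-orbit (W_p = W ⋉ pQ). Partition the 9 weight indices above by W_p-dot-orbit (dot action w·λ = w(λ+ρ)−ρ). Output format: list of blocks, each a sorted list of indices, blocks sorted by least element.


Dynkin diagram of C (from the 6 off-diagonal −1 entries): D_4.

λ_j+ρ reflected into Ā_29 (⟨·,θ^∨⟩≤29); 4-tuples as given:

  [1] (10, 2, 0, 14)
  [2] (10, 2, 0, 14)
  [3] (3, 2, 10, 0)
  [4] (3, 2, 10, 0)
  [5] (3, 2, 10, 0)
  [6] (3, 2, 10, 0)
  [7] (10, 2, 0, 14)
  [8] (10, 2, 0, 14)
  [9] (10, 2, 0, 14)

Partition of {1..9} into 2 W_29-dot-orbits:

[[1, 2, 7, 8, 9], [3, 4, 5, 6]]


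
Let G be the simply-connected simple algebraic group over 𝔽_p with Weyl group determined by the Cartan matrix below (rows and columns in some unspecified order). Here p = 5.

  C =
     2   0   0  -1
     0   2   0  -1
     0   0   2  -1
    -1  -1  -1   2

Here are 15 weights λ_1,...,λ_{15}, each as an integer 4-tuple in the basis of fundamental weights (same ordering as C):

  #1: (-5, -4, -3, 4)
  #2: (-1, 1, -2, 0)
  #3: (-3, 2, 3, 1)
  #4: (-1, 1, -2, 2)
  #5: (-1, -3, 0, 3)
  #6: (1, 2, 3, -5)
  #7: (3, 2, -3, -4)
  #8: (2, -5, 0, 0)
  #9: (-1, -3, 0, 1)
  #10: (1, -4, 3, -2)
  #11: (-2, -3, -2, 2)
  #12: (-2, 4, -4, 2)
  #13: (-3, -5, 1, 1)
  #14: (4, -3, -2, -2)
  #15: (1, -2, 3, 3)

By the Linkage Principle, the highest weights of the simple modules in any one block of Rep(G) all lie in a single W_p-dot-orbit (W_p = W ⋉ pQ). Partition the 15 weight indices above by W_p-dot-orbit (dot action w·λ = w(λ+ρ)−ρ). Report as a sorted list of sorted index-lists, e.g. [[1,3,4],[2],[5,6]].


Cartan matrix: type D_4 (|W|=192); un-permuting the 4 rows.

Alcove-folded reps (p=5, 15 weights, presented ϖ-order):

  λ_1 → (0, 1, 2, 1) · λ_2 → (0, 2, 1, 0) · λ_3 → (2, 1, 0, 1) · λ_4 → (0, 2, 1, 0) · λ_5 → (0, 2, 1, 0) · λ_6 → (2, 1, 0, 1) · λ_7 → (0, 1, 2, 1) · λ_8 → (0, 1, 2, 1) · λ_9 → (0, 2, 1, 0) · λ_10 → (2, 1, 0, 1) · λ_11 → (0, 1, 0, 1) · λ_12 → (2, 2, 0, 0) · λ_13 → (2, 0, 2, 0) · λ_14 → (0, 1, 2, 1) · λ_15 → (0, 1, 2, 1)

Linkage partition of the 15 weights (6 classes, p=5):

[[1, 7, 8, 14, 15], [2, 4, 5, 9], [3, 6, 10], [11], [12], [13]]


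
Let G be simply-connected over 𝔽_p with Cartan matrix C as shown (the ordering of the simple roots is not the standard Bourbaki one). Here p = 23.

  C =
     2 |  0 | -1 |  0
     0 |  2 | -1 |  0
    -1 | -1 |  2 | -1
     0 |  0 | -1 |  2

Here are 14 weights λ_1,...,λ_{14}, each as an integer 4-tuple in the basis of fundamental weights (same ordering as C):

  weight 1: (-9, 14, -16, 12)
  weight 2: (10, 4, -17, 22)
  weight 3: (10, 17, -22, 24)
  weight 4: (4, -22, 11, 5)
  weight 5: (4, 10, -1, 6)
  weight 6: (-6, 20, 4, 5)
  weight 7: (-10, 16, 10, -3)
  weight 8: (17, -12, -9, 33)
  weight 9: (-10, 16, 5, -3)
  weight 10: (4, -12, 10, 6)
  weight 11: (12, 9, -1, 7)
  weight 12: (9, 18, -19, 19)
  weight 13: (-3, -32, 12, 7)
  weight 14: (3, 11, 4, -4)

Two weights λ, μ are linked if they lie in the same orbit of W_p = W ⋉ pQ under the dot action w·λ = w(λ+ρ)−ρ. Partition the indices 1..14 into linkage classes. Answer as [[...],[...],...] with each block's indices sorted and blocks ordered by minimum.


Cartan matrix: type D_4 (|W|=192); un-permuting the 4 rows.

W_23-reps of the 14 weights in Ā_23 (same 4-coord order as C):

  λ_1+ρ ↦ (5, 2, 8, 0);  λ_2+ρ ↦ (5, 11, 0, 7);  λ_3+ρ ↦ (8, 1, 2, 2);  λ_4+ρ ↦ (4, 12, 2, 3);  λ_5+ρ ↦ (5, 11, 0, 7);  λ_6+ρ ↦ (4, 12, 2, 3);  λ_7+ρ ↦ (4, 12, 2, 3);  λ_8+ρ ↦ (8, 1, 2, 2);  λ_9+ρ ↦ (4, 12, 2, 3);  λ_10+ρ ↦ (5, 11, 0, 7);  λ_11+ρ ↦ (5, 2, 8, 0);  λ_12+ρ ↦ (8, 1, 2, 2);  λ_13+ρ ↦ (8, 1, 2, 2);  λ_14+ρ ↦ (4, 12, 2, 3)

Linkage partition of the 14 weights (4 classes, p=23):

[[1, 11], [2, 5, 10], [3, 8, 12, 13], [4, 6, 7, 9, 14]]


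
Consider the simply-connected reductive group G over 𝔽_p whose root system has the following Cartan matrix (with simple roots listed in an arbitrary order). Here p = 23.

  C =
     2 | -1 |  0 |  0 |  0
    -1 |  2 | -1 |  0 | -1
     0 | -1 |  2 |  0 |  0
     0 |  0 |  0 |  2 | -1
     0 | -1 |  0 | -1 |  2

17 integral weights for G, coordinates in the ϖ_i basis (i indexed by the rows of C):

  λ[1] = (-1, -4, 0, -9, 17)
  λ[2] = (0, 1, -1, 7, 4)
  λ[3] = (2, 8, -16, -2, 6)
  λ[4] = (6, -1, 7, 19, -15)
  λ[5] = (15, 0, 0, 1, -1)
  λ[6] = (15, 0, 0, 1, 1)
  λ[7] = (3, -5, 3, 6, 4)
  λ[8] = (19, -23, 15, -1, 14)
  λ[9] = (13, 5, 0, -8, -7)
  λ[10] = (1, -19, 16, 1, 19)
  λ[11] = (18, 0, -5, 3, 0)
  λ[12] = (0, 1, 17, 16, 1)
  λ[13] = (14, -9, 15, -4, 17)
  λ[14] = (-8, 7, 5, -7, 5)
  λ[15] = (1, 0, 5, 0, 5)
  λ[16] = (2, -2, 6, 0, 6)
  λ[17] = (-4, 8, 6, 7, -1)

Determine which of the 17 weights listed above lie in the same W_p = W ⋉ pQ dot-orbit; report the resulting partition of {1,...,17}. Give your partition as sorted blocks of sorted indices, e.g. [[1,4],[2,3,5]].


Cartan matrix: type D_5 (|W|=1920); un-permuting the 5 rows.

Alcove-folded reps (p=23, 17 weights, presented ϖ-order):

  [1] (1, 2, 0, 8, 5)
  [2] (1, 2, 0, 8, 5)
  [3] (3, 3, 9, 1, 0)
  [4] (7, 1, 6, 6, 0)
  [5] (16, 1, 1, 2, 0)
  [6] (16, 1, 1, 2, 0)
  [7] (0, 4, 0, 7, 1)
  [8] (2, 1, 6, 1, 6)
  [9] (7, 1, 6, 6, 0)
  [10] (16, 1, 1, 2, 0)
  [11] (16, 1, 1, 2, 0)
  [12] (16, 1, 1, 2, 0)
  [13] (1, 2, 0, 8, 5)
  [14] (7, 1, 6, 6, 0)
  [15] (2, 1, 6, 1, 6)
  [16] (2, 1, 6, 1, 6)
  [17] (2, 1, 6, 1, 6)

Partition of {1..17} into 6 W_23-dot-orbits:

[[1, 2, 13], [3], [4, 9, 14], [5, 6, 10, 11, 12], [7], [8, 15, 16, 17]]


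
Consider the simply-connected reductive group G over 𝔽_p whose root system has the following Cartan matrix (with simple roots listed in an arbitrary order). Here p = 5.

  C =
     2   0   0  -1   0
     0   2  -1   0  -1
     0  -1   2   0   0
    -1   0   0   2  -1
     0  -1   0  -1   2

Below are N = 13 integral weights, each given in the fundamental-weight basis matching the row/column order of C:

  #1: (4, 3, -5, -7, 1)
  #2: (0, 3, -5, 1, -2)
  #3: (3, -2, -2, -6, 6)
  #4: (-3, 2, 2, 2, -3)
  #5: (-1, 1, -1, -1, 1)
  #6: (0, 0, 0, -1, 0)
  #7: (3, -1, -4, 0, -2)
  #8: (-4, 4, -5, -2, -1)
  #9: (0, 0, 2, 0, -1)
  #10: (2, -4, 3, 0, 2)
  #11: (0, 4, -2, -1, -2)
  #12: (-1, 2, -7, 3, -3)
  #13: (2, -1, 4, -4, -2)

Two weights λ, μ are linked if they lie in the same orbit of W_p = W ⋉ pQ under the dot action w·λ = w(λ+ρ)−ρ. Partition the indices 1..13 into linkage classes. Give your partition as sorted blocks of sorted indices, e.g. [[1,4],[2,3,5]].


Type A_5, rank 5, |W|=720; reorder rows/cols to standard.

Each λ_j+ρ reduced to Ā_5; 5-tuples below use C's row order:

    λ_1 → (0, 3, 1, 1, 0)
    λ_2 → (0, 1, 2, 1, 0)
    λ_3 → (1, 0, 1, 3, 0)
    λ_4 → (1, 1, 1, 0, 1)
    λ_5 → (0, 2, 0, 0, 2)
    λ_6 → (1, 1, 1, 0, 1)
    λ_7 → (1, 0, 1, 3, 0)
    λ_8 → (0, 3, 1, 1, 0)
    λ_9 → (0, 1, 2, 1, 0)
    λ_10 → (0, 1, 2, 1, 0)
    λ_11 → (0, 3, 1, 1, 0)
    λ_12 → (0, 2, 0, 0, 2)
    λ_13 → (0, 3, 1, 1, 0)

Linkage partition of the 13 weights (5 classes, p=5):

[[1, 8, 11, 13], [2, 9, 10], [3, 7], [4, 6], [5, 12]]


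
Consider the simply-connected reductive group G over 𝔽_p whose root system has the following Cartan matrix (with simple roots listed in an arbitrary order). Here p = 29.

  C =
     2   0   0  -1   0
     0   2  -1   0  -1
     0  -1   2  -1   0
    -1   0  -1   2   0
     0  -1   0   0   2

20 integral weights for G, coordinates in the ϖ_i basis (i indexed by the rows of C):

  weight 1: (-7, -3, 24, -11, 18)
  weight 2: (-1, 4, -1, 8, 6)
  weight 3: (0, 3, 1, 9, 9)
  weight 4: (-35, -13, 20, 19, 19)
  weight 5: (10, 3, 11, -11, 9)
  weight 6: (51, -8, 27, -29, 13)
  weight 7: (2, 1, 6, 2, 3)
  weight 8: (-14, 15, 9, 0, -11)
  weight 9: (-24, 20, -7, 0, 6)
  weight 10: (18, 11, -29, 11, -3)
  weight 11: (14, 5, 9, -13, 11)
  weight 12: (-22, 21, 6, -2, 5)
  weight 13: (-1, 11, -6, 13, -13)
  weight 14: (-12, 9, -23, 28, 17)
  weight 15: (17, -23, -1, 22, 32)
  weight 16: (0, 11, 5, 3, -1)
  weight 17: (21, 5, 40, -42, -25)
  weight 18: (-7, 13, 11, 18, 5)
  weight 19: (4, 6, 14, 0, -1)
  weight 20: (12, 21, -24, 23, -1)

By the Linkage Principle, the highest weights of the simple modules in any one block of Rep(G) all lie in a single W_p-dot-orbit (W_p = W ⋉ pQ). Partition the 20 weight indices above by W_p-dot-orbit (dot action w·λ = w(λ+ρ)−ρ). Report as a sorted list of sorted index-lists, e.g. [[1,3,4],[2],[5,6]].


Cartan matrix: type A_5 (|W|=720); un-permuting the 5 rows.

Folding the 20 weights λ_j+ρ into Ā_29 (reps in the given 5-coord order):

  1: (3, 2, 7, 3, 4);  2: (0, 5, 0, 9, 7);  3: (1, 4, 2, 10, 10);  4: (0, 5, 0, 9, 7);  5: (1, 4, 2, 10, 10);  6: (5, 7, 15, 1, 0);  7: (3, 2, 7, 3, 4);  8: (1, 4, 2, 10, 10);  9: (5, 7, 15, 1, 0);  10: (1, 4, 2, 10, 10);  11: (1, 4, 2, 10, 10);  12: (5, 7, 15, 1, 0);  13: (0, 5, 0, 9, 7);  14: (1, 12, 6, 4, 0);  15: (1, 12, 6, 4, 0);  16: (1, 12, 6, 4, 0);  17: (1, 12, 6, 4, 0);  18: (3, 2, 7, 3, 4);  19: (5, 7, 15, 1, 0);  20: (5, 7, 15, 1, 0)

Grouping the 20 weights by Ā_29-representative: 5 linkage classes.

[[1, 7, 18], [2, 4, 13], [3, 5, 8, 10, 11], [6, 9, 12, 19, 20], [14, 15, 16, 17]]


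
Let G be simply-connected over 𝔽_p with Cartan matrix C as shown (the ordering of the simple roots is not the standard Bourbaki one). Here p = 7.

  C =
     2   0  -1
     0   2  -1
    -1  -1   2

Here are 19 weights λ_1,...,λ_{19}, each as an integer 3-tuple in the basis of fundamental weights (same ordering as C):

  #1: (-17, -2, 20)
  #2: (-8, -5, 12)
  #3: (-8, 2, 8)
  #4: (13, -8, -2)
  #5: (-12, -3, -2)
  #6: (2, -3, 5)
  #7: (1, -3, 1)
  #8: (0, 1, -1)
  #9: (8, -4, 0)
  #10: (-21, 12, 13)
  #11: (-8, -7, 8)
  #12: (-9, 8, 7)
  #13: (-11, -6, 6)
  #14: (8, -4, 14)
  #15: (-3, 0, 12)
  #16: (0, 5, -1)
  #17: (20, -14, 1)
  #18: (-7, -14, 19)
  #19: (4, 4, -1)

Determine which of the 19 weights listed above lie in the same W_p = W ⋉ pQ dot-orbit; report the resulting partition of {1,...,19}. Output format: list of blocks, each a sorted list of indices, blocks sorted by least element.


Cartan matrix: type A_3 (|W|=24); un-permuting the 3 rows.

Ā_7 reps of the 19 weights (A_3, coords as presented):

  1: (1, 2, 0) · 2: (1, 2, 0) · 3: (2, 2, 0) · 4: (1, 6, 0) · 5: (1, 0, 4) · 6: (1, 0, 4) · 7: (2, 2, 0) · 8: (1, 2, 0) · 9: (4, 2, 0) · 10: (1, 6, 0) · 11: (1, 0, 4) · 12: (1, 2, 0) · 13: (1, 0, 4) · 14: (4, 2, 0) · 15: (1, 2, 0) · 16: (1, 6, 0) · 17: (4, 2, 0) · 18: (1, 6, 0) · 19: (2, 2, 0)

The 19 indices split into 5 linkage classes (same alcove rep ⇔ same W_7-dot-orbit):

[[1, 2, 8, 12, 15], [3, 7, 19], [4, 10, 16, 18], [5, 6, 11, 13], [9, 14, 17]]


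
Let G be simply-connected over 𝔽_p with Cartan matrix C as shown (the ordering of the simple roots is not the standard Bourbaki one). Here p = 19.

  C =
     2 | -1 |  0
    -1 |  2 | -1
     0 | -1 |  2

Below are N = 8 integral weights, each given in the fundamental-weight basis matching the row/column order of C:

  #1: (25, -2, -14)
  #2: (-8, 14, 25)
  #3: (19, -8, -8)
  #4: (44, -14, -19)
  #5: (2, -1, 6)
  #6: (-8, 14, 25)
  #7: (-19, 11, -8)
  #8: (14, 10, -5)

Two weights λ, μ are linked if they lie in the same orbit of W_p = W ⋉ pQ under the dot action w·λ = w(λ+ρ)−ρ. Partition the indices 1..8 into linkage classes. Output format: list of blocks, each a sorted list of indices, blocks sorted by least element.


A_3 Cartan matrix, 3 simple roots permuted; ρ=(1,1,1).

Each λ_j+ρ reduced to Ā_19; 3-tuples below use C's row order:

    λ_1 → (5, 7, 6)
    λ_2 → (8, 4, 3)
    λ_3 → (5, 7, 6)
    λ_4 → (5, 7, 6)
    λ_5 → (3, 0, 7)
    λ_6 → (8, 4, 3)
    λ_7 → (5, 7, 6)
    λ_8 → (8, 4, 3)

3 distinct reps among the 8 weights ⇒ 3 W_19-linkage classes:

[[1, 3, 4, 7], [2, 6, 8], [5]]


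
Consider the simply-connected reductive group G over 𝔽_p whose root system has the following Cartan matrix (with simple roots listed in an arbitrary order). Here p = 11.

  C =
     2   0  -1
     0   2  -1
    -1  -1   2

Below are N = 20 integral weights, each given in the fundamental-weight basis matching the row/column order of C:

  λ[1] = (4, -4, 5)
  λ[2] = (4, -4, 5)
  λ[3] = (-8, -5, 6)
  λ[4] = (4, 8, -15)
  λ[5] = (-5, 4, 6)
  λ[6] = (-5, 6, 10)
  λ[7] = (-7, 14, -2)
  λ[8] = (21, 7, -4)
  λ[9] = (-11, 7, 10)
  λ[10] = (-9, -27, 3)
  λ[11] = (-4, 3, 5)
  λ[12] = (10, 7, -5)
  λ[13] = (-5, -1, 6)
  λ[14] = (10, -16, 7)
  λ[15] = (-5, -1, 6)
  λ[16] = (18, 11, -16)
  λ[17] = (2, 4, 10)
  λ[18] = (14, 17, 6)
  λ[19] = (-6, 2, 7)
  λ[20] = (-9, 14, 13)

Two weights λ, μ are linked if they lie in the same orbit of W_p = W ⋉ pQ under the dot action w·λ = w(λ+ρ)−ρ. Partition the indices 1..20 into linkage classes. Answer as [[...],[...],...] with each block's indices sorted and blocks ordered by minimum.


A_3 Cartan matrix, 3 simple roots permuted; ρ=(1,1,1).

λ_j+ρ reflected into Ā_11 (⟨·,θ^∨⟩≤11); 3-tuples as given:

  λ_1 → (5, 3, 3)
  λ_2 → (5, 3, 3)
  λ_3 → (3, 0, 4)
  λ_4 → (6, 2, 0)
  λ_5 → (3, 4, 3)
  λ_6 → (3, 0, 4)
  λ_7 → (3, 4, 3)
  λ_8 → (5, 3, 3)
  λ_9 → (2, 0, 1)
  λ_10 → (4, 0, 3)
  λ_11 → (3, 4, 3)
  λ_12 → (3, 0, 4)
  λ_13 → (4, 0, 3)
  λ_14 → (4, 0, 3)
  λ_15 → (4, 0, 3)
  λ_16 → (3, 4, 3)
  λ_17 → (5, 3, 3)
  λ_18 → (3, 0, 4)
  λ_19 → (5, 3, 3)
  λ_20 → (3, 4, 3)

Grouping the 20 weights by Ā_11-representative: 6 linkage classes.

[[1, 2, 8, 17, 19], [3, 6, 12, 18], [4], [5, 7, 11, 16, 20], [9], [10, 13, 14, 15]]


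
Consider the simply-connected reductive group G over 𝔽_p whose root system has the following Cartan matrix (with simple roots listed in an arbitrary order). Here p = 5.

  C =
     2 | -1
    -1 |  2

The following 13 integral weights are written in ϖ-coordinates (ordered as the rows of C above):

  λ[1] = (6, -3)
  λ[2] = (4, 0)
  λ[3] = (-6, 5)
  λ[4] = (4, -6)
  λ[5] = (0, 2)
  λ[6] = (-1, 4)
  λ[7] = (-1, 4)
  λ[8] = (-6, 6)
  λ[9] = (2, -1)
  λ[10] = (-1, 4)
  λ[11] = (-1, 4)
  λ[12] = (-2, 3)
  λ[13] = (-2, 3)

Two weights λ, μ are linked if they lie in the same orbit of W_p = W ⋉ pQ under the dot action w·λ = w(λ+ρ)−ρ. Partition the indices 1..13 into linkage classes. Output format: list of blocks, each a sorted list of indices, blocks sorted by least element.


C ↔ A_2 under row/col permutation; |W(A_2)| = 6.

λ_j+ρ reflected into Ā_5 (⟨·,θ^∨⟩≤5); 2-tuples as given:

  λ_1 → (3, 0)
  λ_2 → (4, 0)
  λ_3 → (4, 0)
  λ_4 → (0, 5)
  λ_5 → (1, 3)
  λ_6 → (0, 5)
  λ_7 → (0, 5)
  λ_8 → (3, 0)
  λ_9 → (3, 0)
  λ_10 → (0, 5)
  λ_11 → (0, 5)
  λ_12 → (1, 3)
  λ_13 → (1, 3)

The 13 indices split into 4 linkage classes (same alcove rep ⇔ same W_5-dot-orbit):

[[1, 8, 9], [2, 3], [4, 6, 7, 10, 11], [5, 12, 13]]


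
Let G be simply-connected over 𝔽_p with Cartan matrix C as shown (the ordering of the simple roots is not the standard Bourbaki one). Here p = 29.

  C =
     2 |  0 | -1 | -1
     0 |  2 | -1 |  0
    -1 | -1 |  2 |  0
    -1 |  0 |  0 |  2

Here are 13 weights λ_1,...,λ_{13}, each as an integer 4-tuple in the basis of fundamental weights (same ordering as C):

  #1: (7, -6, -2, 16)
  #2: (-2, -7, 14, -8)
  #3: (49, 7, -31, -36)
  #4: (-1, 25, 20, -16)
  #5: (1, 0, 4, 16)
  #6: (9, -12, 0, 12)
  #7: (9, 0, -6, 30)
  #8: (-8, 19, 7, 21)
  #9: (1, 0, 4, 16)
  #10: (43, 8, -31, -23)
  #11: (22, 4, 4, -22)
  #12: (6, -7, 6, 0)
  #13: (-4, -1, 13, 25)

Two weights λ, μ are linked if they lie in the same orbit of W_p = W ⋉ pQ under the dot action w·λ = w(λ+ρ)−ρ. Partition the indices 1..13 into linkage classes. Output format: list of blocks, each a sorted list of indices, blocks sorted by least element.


C ↔ A_4 under row/col permutation; |W(A_4)| = 120.

Folding the 13 weights λ_j+ρ into Ā_29 (reps in the given 4-coord order):

  λ_1+ρ ↦ (2, 1, 5, 17)
  λ_2+ρ ↦ (7, 6, 1, 1)
  λ_3+ρ ↦ (7, 6, 1, 1)
  λ_4+ρ ↦ (3, 8, 3, 15)
  λ_5+ρ ↦ (2, 1, 5, 17)
  λ_6+ρ ↦ (0, 1, 10, 13)
  λ_7+ρ ↦ (2, 1, 5, 17)
  λ_8+ρ ↦ (7, 6, 1, 1)
  λ_9+ρ ↦ (2, 1, 5, 17)
  λ_10+ρ ↦ (7, 6, 1, 1)
  λ_11+ρ ↦ (2, 1, 5, 17)
  λ_12+ρ ↦ (7, 6, 1, 1)
  λ_13+ρ ↦ (3, 8, 3, 15)

Partition of {1..13} into 4 W_29-dot-orbits:

[[1, 5, 7, 9, 11], [2, 3, 8, 10, 12], [4, 13], [6]]


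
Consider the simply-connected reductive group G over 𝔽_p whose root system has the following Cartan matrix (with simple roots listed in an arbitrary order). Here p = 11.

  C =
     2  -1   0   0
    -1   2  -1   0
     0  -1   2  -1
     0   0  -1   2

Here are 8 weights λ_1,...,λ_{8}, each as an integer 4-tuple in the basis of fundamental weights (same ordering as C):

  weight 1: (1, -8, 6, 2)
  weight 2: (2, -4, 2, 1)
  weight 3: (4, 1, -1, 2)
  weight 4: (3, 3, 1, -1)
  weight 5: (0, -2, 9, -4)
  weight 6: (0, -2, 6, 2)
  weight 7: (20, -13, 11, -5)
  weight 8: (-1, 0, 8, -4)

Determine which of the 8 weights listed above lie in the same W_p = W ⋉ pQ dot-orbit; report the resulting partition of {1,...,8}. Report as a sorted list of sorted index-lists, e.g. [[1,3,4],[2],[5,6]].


Dynkin diagram of C (from the 6 off-diagonal −1 entries): A_4.

λ_j+ρ reflected into Ā_11 (⟨·,θ^∨⟩≤11); 4-tuples as given:

  [1] (5, 2, 0, 3) · [2] (0, 3, 0, 2) · [3] (5, 2, 0, 3) · [4] (4, 4, 2, 0) · [5] (0, 1, 6, 3) · [6] (0, 1, 6, 3) · [7] (0, 1, 6, 3) · [8] (0, 1, 6, 3)

Linkage partition of the 8 weights (4 classes, p=11):

[[1, 3], [2], [4], [5, 6, 7, 8]]


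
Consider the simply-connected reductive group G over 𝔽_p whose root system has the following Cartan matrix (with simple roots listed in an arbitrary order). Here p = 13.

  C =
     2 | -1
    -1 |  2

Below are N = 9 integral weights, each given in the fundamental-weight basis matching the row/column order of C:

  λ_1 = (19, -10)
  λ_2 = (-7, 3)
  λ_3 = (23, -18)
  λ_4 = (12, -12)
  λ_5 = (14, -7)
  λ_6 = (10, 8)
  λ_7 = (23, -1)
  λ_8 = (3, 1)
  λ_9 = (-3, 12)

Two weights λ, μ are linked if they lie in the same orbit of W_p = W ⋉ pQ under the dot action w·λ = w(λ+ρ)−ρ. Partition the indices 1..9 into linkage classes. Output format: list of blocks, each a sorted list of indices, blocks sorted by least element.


A_2 Cartan matrix, 2 simple roots permuted; ρ=(1,1).

λ_j+ρ reflected into Ā_13 (⟨·,θ^∨⟩≤13); 2-tuples as given:

  [1] (4, 2);  [2] (4, 2);  [3] (4, 2);  [4] (2, 11);  [5] (7, 4);  [6] (4, 2);  [7] (2, 11);  [8] (4, 2);  [9] (2, 11)

These 9 weights hit 3 W_13-dot-orbits; sizes (5, 3, 1):

[[1, 2, 3, 6, 8], [4, 7, 9], [5]]
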